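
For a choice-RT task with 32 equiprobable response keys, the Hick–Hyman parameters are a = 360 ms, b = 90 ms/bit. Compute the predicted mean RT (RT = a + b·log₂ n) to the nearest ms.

810 ms

log₂(32) = 5 bits, so RT = 360 + 90 × 5 ≈ 810.000 ms.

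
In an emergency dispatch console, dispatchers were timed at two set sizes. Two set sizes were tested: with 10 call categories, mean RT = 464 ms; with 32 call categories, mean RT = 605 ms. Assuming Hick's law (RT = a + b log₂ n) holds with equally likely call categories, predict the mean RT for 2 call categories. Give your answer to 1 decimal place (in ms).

Fit slope and intercept:
  b = (605 − 464) / (log₂ 32 − log₂ 10) = 141 / (5 − 3.3219) = 84.025 ms/bit
  a = 464 − 84.025 × 3.3219 = 184.875 ms
Then RT(2) = 184.875 + 84.025 × log₂ 2 = 184.875 + 84.025 × 1 ≈ 268.900 ms.

268.9 ms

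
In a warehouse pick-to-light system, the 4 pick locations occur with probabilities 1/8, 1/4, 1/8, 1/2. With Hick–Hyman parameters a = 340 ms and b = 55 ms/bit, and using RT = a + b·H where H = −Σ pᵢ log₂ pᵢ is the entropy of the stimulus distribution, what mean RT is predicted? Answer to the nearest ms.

H = −Σ pᵢ log₂ pᵢ = 0.125·3 + 0.25·2 + 0.125·3 + 0.5·1 = 1.750 bits.
RT = 340 + 55 × 1.750 = 436.25 ms.

436 ms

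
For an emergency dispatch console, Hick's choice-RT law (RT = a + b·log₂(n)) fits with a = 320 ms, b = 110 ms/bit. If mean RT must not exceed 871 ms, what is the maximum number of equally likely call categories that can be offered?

Information budget: (871 − 320)/110 = 5.0091 bits, so n ≤ 2^5.0091 = 32.202 → at most 32.

32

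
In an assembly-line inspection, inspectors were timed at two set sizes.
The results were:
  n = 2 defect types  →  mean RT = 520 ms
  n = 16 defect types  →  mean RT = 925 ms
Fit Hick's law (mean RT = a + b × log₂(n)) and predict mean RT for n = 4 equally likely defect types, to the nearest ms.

Fit slope and intercept:
  b = (925 − 520) / (log₂ 16 − log₂ 2) = 405 / (4 − 1) = 135 ms/bit
  a = 520 − 135 × 1 = 385 ms
Then RT(4) = 385 + 135 × log₂ 4 = 385 + 135 × 2 ≈ 655.000 ms.

655 ms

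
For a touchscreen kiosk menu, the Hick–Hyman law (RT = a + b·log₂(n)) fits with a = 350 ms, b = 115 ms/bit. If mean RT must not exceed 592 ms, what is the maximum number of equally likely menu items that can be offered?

4

Set 350 + 115·log₂ n ≤ 592 → log₂ n ≤ (592 − 350)/115 = 2.1043.
So n ≤ 2^2.1043 = 4.300; the largest integer n is 4.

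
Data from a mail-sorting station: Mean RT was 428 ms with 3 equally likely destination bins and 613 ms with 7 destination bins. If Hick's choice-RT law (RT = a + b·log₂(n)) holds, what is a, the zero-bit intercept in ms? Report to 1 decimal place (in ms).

188.1 ms

Slope: b = (613 − 428) / (log₂ 7 − log₂ 3) = 185/1.2224 = 151.343 ms/bit.
a = RT₁ − b·log₂ n₁ = 428 − 151.343 × 1.5850 = 188.128 ms.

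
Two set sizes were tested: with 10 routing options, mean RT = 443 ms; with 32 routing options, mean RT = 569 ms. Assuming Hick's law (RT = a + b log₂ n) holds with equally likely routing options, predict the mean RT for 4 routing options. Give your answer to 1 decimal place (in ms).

343.7 ms

With log₂ n on the abscissa the relation is linear; from the two conditions:
  b = (569 − 443) / (log₂ 32 − log₂ 10) = 126 / (5 − 3.3219) = 75.086 ms/bit
  a = 443 − 75.086 × 3.3219 = 193.569 ms
Then RT(4) = 193.569 + 75.086 × log₂ 4 = 193.569 + 75.086 × 2 ≈ 343.741 ms.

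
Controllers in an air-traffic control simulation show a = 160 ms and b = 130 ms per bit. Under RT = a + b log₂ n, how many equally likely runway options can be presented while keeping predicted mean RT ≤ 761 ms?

130·log₂ n ≤ 761 − 160 = 601, giving log₂ n ≤ 4.6231 and n ≤ 24.643. The largest whole number is 24.

24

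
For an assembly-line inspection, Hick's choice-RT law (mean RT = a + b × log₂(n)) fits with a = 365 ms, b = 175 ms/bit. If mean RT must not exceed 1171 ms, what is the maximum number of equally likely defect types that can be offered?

24

175·log₂ n ≤ 1171 − 365 = 806, giving log₂ n ≤ 4.6057 and n ≤ 24.348. The largest whole number is 24.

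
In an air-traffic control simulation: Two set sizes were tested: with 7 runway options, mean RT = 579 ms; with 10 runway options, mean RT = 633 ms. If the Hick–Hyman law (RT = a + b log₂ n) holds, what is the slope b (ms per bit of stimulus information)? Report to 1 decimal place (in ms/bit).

The slope on a log₂ axis is (633 − 579) / (3.3219 − 2.8074) = 104.941 ms/bit.

104.9 ms/bit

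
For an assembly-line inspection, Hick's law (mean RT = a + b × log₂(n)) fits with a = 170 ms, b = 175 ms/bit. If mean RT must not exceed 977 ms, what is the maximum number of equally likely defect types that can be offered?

175·log₂ n ≤ 977 − 170 = 807, giving log₂ n ≤ 4.6114 and n ≤ 24.444. The largest whole number is 24.

24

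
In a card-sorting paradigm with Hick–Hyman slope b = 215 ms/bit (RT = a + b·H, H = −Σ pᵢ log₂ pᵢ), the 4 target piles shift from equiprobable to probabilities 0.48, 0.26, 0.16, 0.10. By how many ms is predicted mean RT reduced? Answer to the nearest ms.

The RT saving is b·ΔH. Equiprobable H₀ = log₂(4) = 2.0000 bits; with the given probabilities H = 1.7688 bits.
b·(H₀ − H) = 215 × (2.0000 − 1.7688) = 49.72 ms.

50 ms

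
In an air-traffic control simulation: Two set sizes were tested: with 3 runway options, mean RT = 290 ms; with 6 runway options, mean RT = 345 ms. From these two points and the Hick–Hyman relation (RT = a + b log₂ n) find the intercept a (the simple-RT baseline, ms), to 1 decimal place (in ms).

The slope on a log₂ axis is (345 − 290) / (2.5850 − 1.5850) = 55.000 ms/bit.
a = RT₁ − b·log₂ n₁ = 290 − 55.000 × 1.5850 = 202.827 ms.

202.8 ms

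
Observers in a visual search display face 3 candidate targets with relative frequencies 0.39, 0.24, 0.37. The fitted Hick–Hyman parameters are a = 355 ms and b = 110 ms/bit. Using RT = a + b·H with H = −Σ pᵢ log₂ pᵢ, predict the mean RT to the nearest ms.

H = 0.39·log₂(1/0.39) + 0.24·log₂(1/0.24) + 0.37·log₂(1/0.37) = 1.5547 bits.
RT = 355 + 110 × 1.5547 = 526.01 ms.

526 ms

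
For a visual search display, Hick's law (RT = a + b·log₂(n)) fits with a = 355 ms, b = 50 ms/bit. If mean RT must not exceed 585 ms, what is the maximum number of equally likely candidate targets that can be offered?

24

50·log₂ n ≤ 585 − 355 = 230, giving log₂ n ≤ 4.6000 and n ≤ 24.251. The largest whole number is 24.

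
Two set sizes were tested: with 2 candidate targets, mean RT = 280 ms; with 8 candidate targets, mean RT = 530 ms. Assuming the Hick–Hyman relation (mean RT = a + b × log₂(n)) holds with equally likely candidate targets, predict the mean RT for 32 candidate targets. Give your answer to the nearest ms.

Solve the two-equation system in a and b:
  b = (530 − 280) / (log₂ 8 − log₂ 2) = 250 / (3 − 1) = 125 ms/bit
  a = 280 − 125 × 1 = 155 ms
Then RT(32) = 155 + 125 × log₂ 32 = 155 + 125 × 5 ≈ 780.000 ms.

780 ms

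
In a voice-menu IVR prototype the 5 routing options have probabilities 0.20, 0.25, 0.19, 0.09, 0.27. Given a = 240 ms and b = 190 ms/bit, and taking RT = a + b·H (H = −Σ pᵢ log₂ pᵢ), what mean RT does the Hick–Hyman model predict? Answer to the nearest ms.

666 ms

H = 0.20·log₂(1/0.20) + 0.25·log₂(1/0.25) + 0.19·log₂(1/0.19) + 0.09·log₂(1/0.09) + 0.27·log₂(1/0.27) = 2.2423 bits.
RT = 240 + 190 × 2.2423 = 666.03 ms.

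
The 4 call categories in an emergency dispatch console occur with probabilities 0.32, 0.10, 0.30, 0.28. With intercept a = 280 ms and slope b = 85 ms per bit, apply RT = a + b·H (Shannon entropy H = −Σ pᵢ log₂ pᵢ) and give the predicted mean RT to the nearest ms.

H = 0.32·log₂(1/0.32) + 0.10·log₂(1/0.10) + 0.30·log₂(1/0.30) + 0.28·log₂(1/0.28) = 1.8935 bits.
RT = 280 + 85 × 1.8935 = 440.95 ms.

441 ms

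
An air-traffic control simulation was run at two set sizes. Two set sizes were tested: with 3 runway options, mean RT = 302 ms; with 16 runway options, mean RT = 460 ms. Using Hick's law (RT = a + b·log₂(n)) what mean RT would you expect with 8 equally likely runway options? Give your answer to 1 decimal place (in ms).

Solve the two-equation system in a and b:
  b = (460 − 302) / (log₂ 16 − log₂ 3) = 158 / (4 − 1.5850) = 65.423 ms/bit
  a = 302 − 65.423 × 1.5850 = 198.306 ms
Then RT(8) = 198.306 + 65.423 × log₂ 8 = 198.306 + 65.423 × 3 ≈ 394.577 ms.

394.6 ms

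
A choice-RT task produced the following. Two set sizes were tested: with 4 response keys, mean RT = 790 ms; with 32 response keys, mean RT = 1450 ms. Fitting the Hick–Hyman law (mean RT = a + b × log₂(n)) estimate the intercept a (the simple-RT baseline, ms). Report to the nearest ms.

350 ms

Slope: b = (1450 − 790) / (log₂ 32 − log₂ 4) = 660/3.0000 = 220 ms/bit.
Intercept: a = 790 − 220·log₂(4) = 350.000 ms.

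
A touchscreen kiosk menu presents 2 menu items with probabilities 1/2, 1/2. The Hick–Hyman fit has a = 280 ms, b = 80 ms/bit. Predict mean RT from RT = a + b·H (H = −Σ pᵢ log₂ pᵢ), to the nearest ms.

360 ms

Each term −pᵢ log₂ pᵢ: 0.5·1 + 0.5·1; summed, H = 1.000 bits.
Mean RT = a + bH = 280 + 80·1.000 = 360.00 ms.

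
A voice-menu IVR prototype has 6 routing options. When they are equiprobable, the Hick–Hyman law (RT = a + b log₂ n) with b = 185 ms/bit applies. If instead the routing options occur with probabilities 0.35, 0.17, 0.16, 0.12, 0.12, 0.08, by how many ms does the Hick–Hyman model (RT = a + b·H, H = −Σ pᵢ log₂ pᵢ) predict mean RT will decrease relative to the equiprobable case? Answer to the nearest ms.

Equiprobable entropy H₀ = log₂ 6 = 2.5850 bits.
Skewed entropy H = −Σ pᵢ log₂ pᵢ = 2.4133 bits.
ΔRT = b·(H₀ − H) = 185 × 0.1716 = 31.75 ms.

32 ms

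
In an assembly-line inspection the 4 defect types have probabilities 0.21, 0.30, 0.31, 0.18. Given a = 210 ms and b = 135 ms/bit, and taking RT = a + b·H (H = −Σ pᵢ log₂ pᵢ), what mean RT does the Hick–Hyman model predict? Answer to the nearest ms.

475 ms

Entropy contributions −pᵢ log₂ pᵢ: 0.4728, 0.5211, 0.5238, 0.4453; sum H = 1.9630 bits.
RT = a + bH = 210 + 135·1.9630 = 475.01 ms.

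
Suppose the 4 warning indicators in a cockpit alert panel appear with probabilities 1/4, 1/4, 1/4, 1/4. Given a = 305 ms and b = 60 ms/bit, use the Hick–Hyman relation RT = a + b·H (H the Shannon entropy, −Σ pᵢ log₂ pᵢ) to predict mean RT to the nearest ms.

H = −Σ pᵢ log₂ pᵢ = 0.25·2 + 0.25·2 + 0.25·2 + 0.25·2 = 2.000 bits.
RT = 305 + 60 × 2.000 = 425.00 ms.

425 ms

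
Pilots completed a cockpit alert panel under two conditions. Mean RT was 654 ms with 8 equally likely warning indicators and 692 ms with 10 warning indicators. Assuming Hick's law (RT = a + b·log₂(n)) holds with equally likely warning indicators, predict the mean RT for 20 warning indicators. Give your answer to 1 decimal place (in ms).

Solve the two-equation system in a and b:
  b = (692 − 654) / (log₂ 10 − log₂ 8) = 38 / (3.3219 − 3) = 118.039 ms/bit
  a = 654 − 118.039 × 3 = 299.884 ms
Then RT(20) = 299.884 + 118.039 × log₂ 20 = 299.884 + 118.039 × 4.3219 ≈ 810.039 ms.

810.0 ms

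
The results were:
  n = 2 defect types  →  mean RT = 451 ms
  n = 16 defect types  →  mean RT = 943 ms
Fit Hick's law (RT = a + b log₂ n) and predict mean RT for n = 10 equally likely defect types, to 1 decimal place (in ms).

831.8 ms

RT is linear in log₂ n, so two points fix the line:
  b = (943 − 451) / (log₂ 16 − log₂ 2) = 492 / (4 − 1) = 164.000 ms/bit
  a = 451 − 164.000 × 1 = 287.000 ms
Then RT(10) = 287.000 + 164.000 × log₂ 10 = 287.000 + 164.000 × 3.3219 ≈ 831.796 ms.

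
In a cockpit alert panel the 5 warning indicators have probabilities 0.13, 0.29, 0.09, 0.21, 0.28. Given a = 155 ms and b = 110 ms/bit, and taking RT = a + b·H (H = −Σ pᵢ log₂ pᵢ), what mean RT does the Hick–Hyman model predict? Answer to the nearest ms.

397 ms

H = 0.13·log₂(1/0.13) + 0.29·log₂(1/0.29) + 0.09·log₂(1/0.09) + 0.21·log₂(1/0.21) + 0.28·log₂(1/0.28) = 2.2002 bits.
RT = 155 + 110 × 2.2002 = 397.03 ms.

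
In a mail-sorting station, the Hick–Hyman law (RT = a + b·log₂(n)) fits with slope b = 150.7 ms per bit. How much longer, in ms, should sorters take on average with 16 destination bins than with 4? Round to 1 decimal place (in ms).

The intercept a cancels: ΔRT = b·(log₂ n₂ − log₂ n₁) = b·log₂(n₂/n₁).
log₂(16) − log₂(4) = log₂(16/4) = log₂(4) = 2.
ΔRT = 150.7 × 2.0000 = 301.400 ms.

301.4 ms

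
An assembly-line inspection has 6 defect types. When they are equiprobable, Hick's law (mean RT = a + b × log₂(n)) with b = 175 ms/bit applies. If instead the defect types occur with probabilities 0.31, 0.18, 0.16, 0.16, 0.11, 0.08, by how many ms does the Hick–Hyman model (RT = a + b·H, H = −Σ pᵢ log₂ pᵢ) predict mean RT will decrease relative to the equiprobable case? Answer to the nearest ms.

22 ms

The RT saving is b·ΔH. Equiprobable H₀ = log₂(6) = 2.5850 bits; with the given probabilities H = 2.4569 bits.
b·(H₀ − H) = 175 × (2.5850 − 2.4569) = 22.41 ms.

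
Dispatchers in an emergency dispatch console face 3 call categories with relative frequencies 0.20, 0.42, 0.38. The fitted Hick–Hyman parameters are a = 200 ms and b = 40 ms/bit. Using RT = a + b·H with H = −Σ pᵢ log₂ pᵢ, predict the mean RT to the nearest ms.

Entropy contributions −pᵢ log₂ pᵢ: 0.4644, 0.5256, 0.5305; sum H = 1.5205 bits.
RT = a + bH = 200 + 40·1.5205 = 260.82 ms.

261 ms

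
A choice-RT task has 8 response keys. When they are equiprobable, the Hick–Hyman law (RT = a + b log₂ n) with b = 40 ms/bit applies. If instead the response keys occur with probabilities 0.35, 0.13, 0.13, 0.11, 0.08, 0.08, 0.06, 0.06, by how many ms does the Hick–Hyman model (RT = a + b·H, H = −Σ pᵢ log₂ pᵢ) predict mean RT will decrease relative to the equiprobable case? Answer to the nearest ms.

11 ms

The RT saving is b·ΔH. Equiprobable H₀ = log₂(8) = 3.0000 bits; with the given probabilities H = 2.7158 bits.
b·(H₀ − H) = 40 × (3.0000 − 2.7158) = 11.37 ms.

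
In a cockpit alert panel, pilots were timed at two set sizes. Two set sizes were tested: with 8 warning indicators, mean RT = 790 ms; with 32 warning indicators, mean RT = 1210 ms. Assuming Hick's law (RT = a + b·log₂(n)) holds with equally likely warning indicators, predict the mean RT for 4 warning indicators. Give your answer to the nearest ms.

580 ms

Solve the two-equation system in a and b:
  b = (1210 − 790) / (log₂ 32 − log₂ 8) = 420 / (5 − 3) = 210 ms/bit
  a = 790 − 210 × 3 = 160 ms
Then RT(4) = 160 + 210 × log₂ 4 = 160 + 210 × 2 ≈ 580.000 ms.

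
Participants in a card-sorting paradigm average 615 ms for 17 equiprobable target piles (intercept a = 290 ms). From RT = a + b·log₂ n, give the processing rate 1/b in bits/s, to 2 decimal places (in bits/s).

12.58 bits/s

Choice component = 615 − 290 = 325 ms over log₂(17) = 4.0875 bits.
b = 325 / 4.0875 = 79.511 ms/bit, so 1/b = 12.577 bits/s.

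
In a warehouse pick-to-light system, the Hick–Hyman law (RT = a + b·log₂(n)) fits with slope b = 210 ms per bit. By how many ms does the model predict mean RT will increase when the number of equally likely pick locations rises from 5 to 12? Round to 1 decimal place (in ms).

Only the slope matters, since a is common to both: ΔRT = b·log₂(n₂/n₁).
log₂(12) − log₂(5) = 3.5850 − 2.3219 = 1.2630.
ΔRT = 210 × 1.2630 = 265.237 ms.

265.2 ms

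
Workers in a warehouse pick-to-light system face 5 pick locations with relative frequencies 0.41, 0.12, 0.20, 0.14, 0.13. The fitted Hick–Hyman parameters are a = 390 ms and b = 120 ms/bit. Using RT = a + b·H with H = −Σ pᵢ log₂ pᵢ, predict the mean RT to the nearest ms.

Entropy contributions −pᵢ log₂ pᵢ: 0.5274, 0.3671, 0.4644, 0.3971, 0.3826; sum H = 2.1386 bits.
RT = a + bH = 390 + 120·2.1386 = 646.63 ms.

647 ms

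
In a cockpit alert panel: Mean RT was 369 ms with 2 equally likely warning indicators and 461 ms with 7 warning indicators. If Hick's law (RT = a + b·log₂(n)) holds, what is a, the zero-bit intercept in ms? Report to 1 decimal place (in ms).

b = (RT₂ − RT₁)/(log₂ n₂ − log₂ n₁) = (461 − 369)/(2.8074 − 1) = 50.903 ms/bit.
a = RT₁ − b·log₂ n₁ = 369 − 50.903 × 1 = 318.097 ms.

318.1 ms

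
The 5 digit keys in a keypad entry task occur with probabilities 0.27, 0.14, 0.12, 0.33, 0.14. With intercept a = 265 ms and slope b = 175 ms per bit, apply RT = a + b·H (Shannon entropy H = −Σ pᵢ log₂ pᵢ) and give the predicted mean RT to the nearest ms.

H = 0.27·log₂(1/0.27) + 0.14·log₂(1/0.14) + 0.12·log₂(1/0.12) + 0.33·log₂(1/0.33) + 0.14·log₂(1/0.14) = 2.1991 bits.
RT = 265 + 175 × 2.1991 = 649.85 ms.

650 ms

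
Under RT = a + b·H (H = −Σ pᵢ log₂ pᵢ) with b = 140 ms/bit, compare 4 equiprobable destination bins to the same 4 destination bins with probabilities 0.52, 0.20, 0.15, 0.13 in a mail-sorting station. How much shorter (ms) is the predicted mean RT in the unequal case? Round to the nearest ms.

Equiprobable entropy H₀ = log₂ 4 = 2.0000 bits.
Skewed entropy H = −Σ pᵢ log₂ pᵢ = 1.7482 bits.
ΔRT = b·(H₀ − H) = 140 × 0.2518 = 35.26 ms.

35 ms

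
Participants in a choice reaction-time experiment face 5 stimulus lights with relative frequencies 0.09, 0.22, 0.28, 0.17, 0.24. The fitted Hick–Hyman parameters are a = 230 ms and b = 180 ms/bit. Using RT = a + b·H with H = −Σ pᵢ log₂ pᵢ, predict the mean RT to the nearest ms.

633 ms

Entropy contributions −pᵢ log₂ pᵢ: 0.3127, 0.4806, 0.5142, 0.4346, 0.4941; sum H = 2.2362 bits.
RT = a + bH = 230 + 180·2.2362 = 632.51 ms.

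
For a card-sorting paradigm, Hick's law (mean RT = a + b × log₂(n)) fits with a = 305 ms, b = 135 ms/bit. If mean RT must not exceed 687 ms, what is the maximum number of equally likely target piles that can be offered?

Information budget: (687 − 305)/135 = 2.8296 bits, so n ≤ 2^2.8296 = 7.109 → at most 7.

7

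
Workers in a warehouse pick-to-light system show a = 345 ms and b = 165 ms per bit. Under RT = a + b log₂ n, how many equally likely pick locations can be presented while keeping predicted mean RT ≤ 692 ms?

4

Set 345 + 165·log₂ n ≤ 692 → log₂ n ≤ (692 − 345)/165 = 2.1030.
So n ≤ 2^2.1030 = 4.296; the largest integer n is 4.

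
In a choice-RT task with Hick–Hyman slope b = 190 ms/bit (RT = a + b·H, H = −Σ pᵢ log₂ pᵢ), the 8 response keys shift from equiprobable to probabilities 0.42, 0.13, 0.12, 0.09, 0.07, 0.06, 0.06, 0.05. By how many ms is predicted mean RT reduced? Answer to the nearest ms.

84 ms

The RT saving is b·ΔH. Equiprobable H₀ = log₂(8) = 3.0000 bits; with the given probabilities H = 2.5597 bits.
b·(H₀ − H) = 190 × (3.0000 − 2.5597) = 83.65 ms.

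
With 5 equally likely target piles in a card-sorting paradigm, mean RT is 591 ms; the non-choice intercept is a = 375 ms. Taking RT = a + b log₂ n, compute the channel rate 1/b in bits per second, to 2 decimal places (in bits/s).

10.75 bits/s

Choice component = 591 − 375 = 216 ms over log₂(5) = 2.3219 bits.
b = 216 / 2.3219 = 93.026 ms/bit, so 1/b = 10.750 bits/s.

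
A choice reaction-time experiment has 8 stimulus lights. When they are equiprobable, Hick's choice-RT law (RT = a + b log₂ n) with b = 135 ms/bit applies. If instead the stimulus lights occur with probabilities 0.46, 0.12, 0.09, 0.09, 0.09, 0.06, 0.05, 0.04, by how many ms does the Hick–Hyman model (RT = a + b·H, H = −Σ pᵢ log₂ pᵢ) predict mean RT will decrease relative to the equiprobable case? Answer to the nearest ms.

The RT saving is b·ΔH. Equiprobable H₀ = log₂(8) = 3.0000 bits; with the given probabilities H = 2.4657 bits.
b·(H₀ − H) = 135 × (3.0000 − 2.4657) = 72.12 ms.

72 ms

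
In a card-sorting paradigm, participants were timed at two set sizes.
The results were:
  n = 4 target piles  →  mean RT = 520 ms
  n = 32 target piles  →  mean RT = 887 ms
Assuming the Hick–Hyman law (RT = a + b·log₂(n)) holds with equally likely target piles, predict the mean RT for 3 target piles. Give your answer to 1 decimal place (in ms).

Solve the two-equation system in a and b:
  b = (887 − 520) / (log₂ 32 − log₂ 4) = 367 / (5 − 2) = 122.333 ms/bit
  a = 520 − 122.333 × 2 = 275.333 ms
Then RT(3) = 275.333 + 122.333 × log₂ 3 = 275.333 + 122.333 × 1.5850 ≈ 469.227 ms.

469.2 ms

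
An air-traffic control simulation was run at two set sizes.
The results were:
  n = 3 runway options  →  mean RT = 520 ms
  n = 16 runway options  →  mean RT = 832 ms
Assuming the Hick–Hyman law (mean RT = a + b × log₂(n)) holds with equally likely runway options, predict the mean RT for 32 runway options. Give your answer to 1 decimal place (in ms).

961.2 ms

Solve the two-equation system in a and b:
  b = (832 − 520) / (log₂ 16 − log₂ 3) = 312 / (4 − 1.5850) = 129.191 ms/bit
  a = 520 − 129.191 × 1.5850 = 315.238 ms
Then RT(32) = 315.238 + 129.191 × log₂ 32 = 315.238 + 129.191 × 5 ≈ 961.191 ms.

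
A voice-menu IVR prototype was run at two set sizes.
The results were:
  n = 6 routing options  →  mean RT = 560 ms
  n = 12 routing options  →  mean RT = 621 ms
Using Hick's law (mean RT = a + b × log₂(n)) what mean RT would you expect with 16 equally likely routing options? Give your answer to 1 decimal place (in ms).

646.3 ms

Solve the two-equation system in a and b:
  b = (621 − 560) / (log₂ 12 − log₂ 6) = 61 / (3.5850 − 2.5850) = 61.000 ms/bit
  a = 560 − 61.000 × 2.5850 = 402.317 ms
Then RT(16) = 402.317 + 61.000 × log₂ 16 = 402.317 + 61.000 × 4 ≈ 646.317 ms.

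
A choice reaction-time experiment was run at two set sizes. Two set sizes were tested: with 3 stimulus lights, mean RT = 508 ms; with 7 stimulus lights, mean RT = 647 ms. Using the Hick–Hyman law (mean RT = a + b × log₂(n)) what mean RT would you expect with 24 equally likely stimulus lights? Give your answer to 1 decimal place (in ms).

Fit slope and intercept:
  b = (647 − 508) / (log₂ 7 − log₂ 3) = 139 / (2.8074 − 1.5850) = 113.711 ms/bit
  a = 508 − 113.711 × 1.5850 = 327.772 ms
Then RT(24) = 327.772 + 113.711 × log₂ 24 = 327.772 + 113.711 × 4.5850 ≈ 849.134 ms.

849.1 ms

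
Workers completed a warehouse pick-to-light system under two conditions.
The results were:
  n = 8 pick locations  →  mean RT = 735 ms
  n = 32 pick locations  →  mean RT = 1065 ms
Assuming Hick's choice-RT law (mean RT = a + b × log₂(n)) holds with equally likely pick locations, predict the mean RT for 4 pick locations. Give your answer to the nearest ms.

With log₂ n on the abscissa the relation is linear; from the two conditions:
  b = (1065 − 735) / (log₂ 32 − log₂ 8) = 330 / (5 − 3) = 165 ms/bit
  a = 735 − 165 × 3 = 240 ms
Then RT(4) = 240 + 165 × log₂ 4 = 240 + 165 × 2 ≈ 570.000 ms.

570 ms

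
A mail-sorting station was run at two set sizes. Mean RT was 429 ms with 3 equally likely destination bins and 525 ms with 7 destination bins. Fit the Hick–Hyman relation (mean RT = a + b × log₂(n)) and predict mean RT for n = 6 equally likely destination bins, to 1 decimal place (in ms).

507.5 ms

RT is linear in log₂ n, so two points fix the line:
  b = (525 − 429) / (log₂ 7 − log₂ 3) = 96 / (2.8074 − 1.5850) = 78.535 ms/bit
  a = 429 − 78.535 × 1.5850 = 304.526 ms
Then RT(6) = 304.526 + 78.535 × log₂ 6 = 304.526 + 78.535 × 2.5850 ≈ 507.535 ms.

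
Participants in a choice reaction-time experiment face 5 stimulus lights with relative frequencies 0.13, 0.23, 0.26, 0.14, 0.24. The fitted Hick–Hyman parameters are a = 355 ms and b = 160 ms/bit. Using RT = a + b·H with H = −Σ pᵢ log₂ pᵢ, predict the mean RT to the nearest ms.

718 ms

H = 0.13·log₂(1/0.13) + 0.23·log₂(1/0.23) + 0.26·log₂(1/0.26) + 0.14·log₂(1/0.14) + 0.24·log₂(1/0.24) = 2.2668 bits.
RT = 355 + 160 × 2.2668 = 717.70 ms.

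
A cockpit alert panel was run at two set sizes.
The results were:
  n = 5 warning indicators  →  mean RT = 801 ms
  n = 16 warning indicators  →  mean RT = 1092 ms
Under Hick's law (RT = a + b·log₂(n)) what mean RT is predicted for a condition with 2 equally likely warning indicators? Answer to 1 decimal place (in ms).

571.8 ms

With log₂ n on the abscissa the relation is linear; from the two conditions:
  b = (1092 − 801) / (log₂ 16 − log₂ 5) = 291 / (4 − 2.3219) = 173.413 ms/bit
  a = 801 − 173.413 × 2.3219 = 398.347 ms
Then RT(2) = 398.347 + 173.413 × log₂ 2 = 398.347 + 173.413 × 1 ≈ 571.760 ms.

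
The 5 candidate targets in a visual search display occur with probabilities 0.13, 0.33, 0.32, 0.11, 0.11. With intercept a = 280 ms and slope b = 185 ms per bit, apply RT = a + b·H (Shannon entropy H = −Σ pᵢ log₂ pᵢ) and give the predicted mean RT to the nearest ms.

675 ms

H = 0.13·log₂(1/0.13) + 0.33·log₂(1/0.33) + 0.32·log₂(1/0.32) + 0.11·log₂(1/0.11) + 0.11·log₂(1/0.11) = 2.1371 bits.
RT = 280 + 185 × 2.1371 = 675.36 ms.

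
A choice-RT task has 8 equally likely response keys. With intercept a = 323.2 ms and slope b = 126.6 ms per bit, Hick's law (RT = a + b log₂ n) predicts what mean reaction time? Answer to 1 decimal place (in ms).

log₂(8) = 3 bits, so RT = 323.2 + 126.6 × 3 ≈ 703.000 ms.

703.0 ms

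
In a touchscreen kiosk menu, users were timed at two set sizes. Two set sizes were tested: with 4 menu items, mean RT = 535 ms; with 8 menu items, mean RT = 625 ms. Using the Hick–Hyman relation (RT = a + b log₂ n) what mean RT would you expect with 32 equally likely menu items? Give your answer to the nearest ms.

805 ms

Solve the two-equation system in a and b:
  b = (625 − 535) / (log₂ 8 − log₂ 4) = 90 / (3 − 2) = 90 ms/bit
  a = 535 − 90 × 2 = 355 ms
Then RT(32) = 355 + 90 × log₂ 32 = 355 + 90 × 5 ≈ 805.000 ms.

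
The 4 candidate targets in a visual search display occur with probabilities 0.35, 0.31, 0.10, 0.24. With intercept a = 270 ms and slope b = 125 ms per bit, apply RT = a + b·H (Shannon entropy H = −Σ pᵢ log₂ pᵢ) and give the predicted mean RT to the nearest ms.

Entropy contributions −pᵢ log₂ pᵢ: 0.5301, 0.5238, 0.3322, 0.4941; sum H = 1.8802 bits.
RT = a + bH = 270 + 125·1.8802 = 505.03 ms.

505 ms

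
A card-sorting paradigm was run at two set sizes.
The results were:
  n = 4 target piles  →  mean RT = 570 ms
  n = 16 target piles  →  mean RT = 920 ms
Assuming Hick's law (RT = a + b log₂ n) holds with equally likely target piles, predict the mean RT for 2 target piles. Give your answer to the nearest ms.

RT is linear in log₂ n, so two points fix the line:
  b = (920 − 570) / (log₂ 16 − log₂ 4) = 350 / (4 − 2) = 175 ms/bit
  a = 570 − 175 × 2 = 220 ms
Then RT(2) = 220 + 175 × log₂ 2 = 220 + 175 × 1 ≈ 395.000 ms.

395 ms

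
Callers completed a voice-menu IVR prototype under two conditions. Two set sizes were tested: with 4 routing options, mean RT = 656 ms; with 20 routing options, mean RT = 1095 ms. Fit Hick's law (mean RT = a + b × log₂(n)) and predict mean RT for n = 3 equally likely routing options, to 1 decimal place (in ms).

577.5 ms

Solve the two-equation system in a and b:
  b = (1095 − 656) / (log₂ 20 − log₂ 4) = 439 / (4.3219 − 2) = 189.067 ms/bit
  a = 656 − 189.067 × 2 = 277.866 ms
Then RT(3) = 277.866 + 189.067 × log₂ 3 = 277.866 + 189.067 × 1.5850 ≈ 577.530 ms.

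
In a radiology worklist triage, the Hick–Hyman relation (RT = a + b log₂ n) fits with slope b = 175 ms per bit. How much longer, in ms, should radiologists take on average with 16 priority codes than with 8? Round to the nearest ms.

Only the slope matters, since a is common to both: ΔRT = b·log₂(n₂/n₁).
log₂(16) − log₂(8) = log₂(16/8) = log₂(2) = 1.
ΔRT = 175 × 1.0000 = 175.000 ms.

175 ms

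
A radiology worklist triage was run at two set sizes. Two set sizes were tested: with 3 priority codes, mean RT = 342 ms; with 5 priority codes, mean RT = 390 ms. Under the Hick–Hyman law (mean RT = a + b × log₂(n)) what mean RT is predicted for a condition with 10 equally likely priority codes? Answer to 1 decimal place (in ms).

Solve the two-equation system in a and b:
  b = (390 − 342) / (log₂ 5 − log₂ 3) = 48 / (2.3219 − 1.5850) = 65.132 ms/bit
  a = 342 − 65.132 × 1.5850 = 238.768 ms
Then RT(10) = 238.768 + 65.132 × log₂ 10 = 238.768 + 65.132 × 3.3219 ≈ 455.132 ms.

455.1 ms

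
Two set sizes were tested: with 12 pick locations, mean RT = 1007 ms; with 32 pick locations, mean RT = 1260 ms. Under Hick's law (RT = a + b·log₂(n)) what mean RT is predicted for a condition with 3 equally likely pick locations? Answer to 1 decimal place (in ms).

RT is linear in log₂ n, so two points fix the line:
  b = (1260 − 1007) / (log₂ 32 − log₂ 12) = 253 / (5 − 3.5850) = 178.794 ms/bit
  a = 1007 − 178.794 × 3.5850 = 366.031 ms
Then RT(3) = 366.031 + 178.794 × log₂ 3 = 366.031 + 178.794 × 1.5850 ≈ 649.412 ms.

649.4 ms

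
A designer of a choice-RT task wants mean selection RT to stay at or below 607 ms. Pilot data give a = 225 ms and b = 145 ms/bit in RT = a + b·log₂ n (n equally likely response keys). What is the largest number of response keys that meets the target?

145·log₂ n ≤ 607 − 225 = 382, giving log₂ n ≤ 2.6345 and n ≤ 6.210. The largest whole number is 6.

6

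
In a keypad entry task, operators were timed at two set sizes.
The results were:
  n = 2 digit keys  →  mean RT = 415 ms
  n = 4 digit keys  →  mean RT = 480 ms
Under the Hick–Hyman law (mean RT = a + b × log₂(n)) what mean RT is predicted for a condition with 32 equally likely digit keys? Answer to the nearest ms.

Solve the two-equation system in a and b:
  b = (480 − 415) / (log₂ 4 − log₂ 2) = 65 / (2 − 1) = 65 ms/bit
  a = 415 − 65 × 1 = 350 ms
Then RT(32) = 350 + 65 × log₂ 32 = 350 + 65 × 5 ≈ 675.000 ms.

675 ms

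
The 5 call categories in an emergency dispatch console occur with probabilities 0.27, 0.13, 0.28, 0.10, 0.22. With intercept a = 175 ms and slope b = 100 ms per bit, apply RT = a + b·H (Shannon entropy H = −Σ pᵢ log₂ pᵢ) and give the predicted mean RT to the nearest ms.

397 ms

Entropy contributions −pᵢ log₂ pᵢ: 0.5100, 0.3826, 0.5142, 0.3322, 0.4806; sum H = 2.2197 bits.
RT = a + bH = 175 + 100·2.2197 = 396.97 ms.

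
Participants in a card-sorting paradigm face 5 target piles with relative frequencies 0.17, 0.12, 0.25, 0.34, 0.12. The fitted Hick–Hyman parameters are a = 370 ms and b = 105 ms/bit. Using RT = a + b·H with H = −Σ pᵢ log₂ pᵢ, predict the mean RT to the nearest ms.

601 ms

Entropy contributions −pᵢ log₂ pᵢ: 0.4346, 0.3671, 0.5000, 0.5292, 0.3671; sum H = 2.1979 bits.
RT = a + bH = 370 + 105·2.1979 = 600.78 ms.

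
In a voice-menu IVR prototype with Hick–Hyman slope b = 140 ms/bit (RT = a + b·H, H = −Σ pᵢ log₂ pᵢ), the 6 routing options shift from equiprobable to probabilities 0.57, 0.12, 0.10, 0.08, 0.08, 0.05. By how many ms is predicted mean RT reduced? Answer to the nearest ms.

87 ms

Equiprobable entropy H₀ = log₂ 6 = 2.5850 bits.
Skewed entropy H = −Σ pᵢ log₂ pᵢ = 1.9606 bits.
ΔRT = b·(H₀ − H) = 140 × 0.6243 = 87.41 ms.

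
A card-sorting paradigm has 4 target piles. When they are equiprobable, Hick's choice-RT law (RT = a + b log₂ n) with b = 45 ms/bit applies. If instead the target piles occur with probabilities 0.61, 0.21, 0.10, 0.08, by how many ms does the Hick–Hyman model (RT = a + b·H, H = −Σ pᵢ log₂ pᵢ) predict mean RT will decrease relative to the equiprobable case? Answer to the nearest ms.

21 ms

Equiprobable entropy H₀ = log₂ 4 = 2.0000 bits.
Skewed entropy H = −Σ pᵢ log₂ pᵢ = 1.5315 bits.
ΔRT = b·(H₀ − H) = 45 × 0.4685 = 21.08 ms.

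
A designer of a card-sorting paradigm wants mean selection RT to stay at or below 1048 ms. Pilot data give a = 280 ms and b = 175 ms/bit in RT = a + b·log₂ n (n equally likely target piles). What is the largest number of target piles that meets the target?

Information budget: (1048 − 280)/175 = 4.3886 bits, so n ≤ 2^4.3886 = 20.946 → at most 20.

20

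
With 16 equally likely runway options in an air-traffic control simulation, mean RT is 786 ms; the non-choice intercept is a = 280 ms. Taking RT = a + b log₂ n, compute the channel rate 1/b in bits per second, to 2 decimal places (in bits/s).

7.91 bits/s

b = (786 − 280)/log₂ 16 = 506/4 = 126.500 ms per bit = 0.12650 s/bit; the reciprocal is 7.905 bits/s.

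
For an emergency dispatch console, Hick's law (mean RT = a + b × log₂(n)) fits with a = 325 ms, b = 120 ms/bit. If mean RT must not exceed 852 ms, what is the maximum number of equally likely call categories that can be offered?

20

Set 325 + 120·log₂ n ≤ 852 → log₂ n ≤ (852 − 325)/120 = 4.3917.
So n ≤ 2^4.3917 = 20.991; the largest integer n is 20.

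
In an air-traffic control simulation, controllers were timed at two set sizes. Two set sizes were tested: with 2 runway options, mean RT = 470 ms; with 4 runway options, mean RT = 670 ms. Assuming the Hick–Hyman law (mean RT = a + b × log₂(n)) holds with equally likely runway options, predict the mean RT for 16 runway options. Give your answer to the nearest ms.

RT is linear in log₂ n, so two points fix the line:
  b = (670 − 470) / (log₂ 4 − log₂ 2) = 200 / (2 − 1) = 200 ms/bit
  a = 470 − 200 × 1 = 270 ms
Then RT(16) = 270 + 200 × log₂ 16 = 270 + 200 × 4 ≈ 1070.000 ms.

1070 ms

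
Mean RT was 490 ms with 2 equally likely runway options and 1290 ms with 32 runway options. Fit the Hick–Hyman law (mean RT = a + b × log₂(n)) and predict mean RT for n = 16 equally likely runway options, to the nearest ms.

Solve the two-equation system in a and b:
  b = (1290 − 490) / (log₂ 32 − log₂ 2) = 800 / (5 − 1) = 200 ms/bit
  a = 490 − 200 × 1 = 290 ms
Then RT(16) = 290 + 200 × log₂ 16 = 290 + 200 × 4 ≈ 1090.000 ms.

1090 ms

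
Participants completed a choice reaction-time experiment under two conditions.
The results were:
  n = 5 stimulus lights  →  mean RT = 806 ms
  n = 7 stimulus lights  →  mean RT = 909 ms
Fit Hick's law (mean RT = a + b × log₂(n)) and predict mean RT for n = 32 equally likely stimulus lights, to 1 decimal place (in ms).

With log₂ n on the abscissa the relation is linear; from the two conditions:
  b = (909 − 806) / (log₂ 7 − log₂ 5) = 103 / (2.8074 − 2.3219) = 212.184 ms/bit
  a = 806 − 212.184 × 2.3219 = 313.323 ms
Then RT(32) = 313.323 + 212.184 × log₂ 32 = 313.323 + 212.184 × 5 ≈ 1374.245 ms.

1374.2 ms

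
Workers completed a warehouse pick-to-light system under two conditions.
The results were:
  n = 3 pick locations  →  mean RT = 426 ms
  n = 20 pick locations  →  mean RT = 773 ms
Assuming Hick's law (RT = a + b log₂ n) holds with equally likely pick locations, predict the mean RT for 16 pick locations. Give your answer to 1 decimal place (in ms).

732.2 ms

Solve the two-equation system in a and b:
  b = (773 − 426) / (log₂ 20 − log₂ 3) = 347 / (4.3219 − 1.5850) = 126.783 ms/bit
  a = 426 − 126.783 × 1.5850 = 225.054 ms
Then RT(16) = 225.054 + 126.783 × log₂ 16 = 225.054 + 126.783 × 4 ≈ 732.185 ms.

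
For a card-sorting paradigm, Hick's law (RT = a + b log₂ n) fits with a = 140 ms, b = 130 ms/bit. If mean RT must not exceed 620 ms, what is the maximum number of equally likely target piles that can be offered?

12

Information budget: (620 − 140)/130 = 3.6923 bits, so n ≤ 2^3.6923 = 12.927 → at most 12.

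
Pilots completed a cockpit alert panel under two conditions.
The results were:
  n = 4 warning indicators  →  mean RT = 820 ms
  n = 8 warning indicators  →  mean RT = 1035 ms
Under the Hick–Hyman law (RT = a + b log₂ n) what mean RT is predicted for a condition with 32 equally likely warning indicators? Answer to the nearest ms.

1465 ms

With log₂ n on the abscissa the relation is linear; from the two conditions:
  b = (1035 − 820) / (log₂ 8 − log₂ 4) = 215 / (3 − 2) = 215 ms/bit
  a = 820 − 215 × 2 = 390 ms
Then RT(32) = 390 + 215 × log₂ 32 = 390 + 215 × 5 ≈ 1465.000 ms.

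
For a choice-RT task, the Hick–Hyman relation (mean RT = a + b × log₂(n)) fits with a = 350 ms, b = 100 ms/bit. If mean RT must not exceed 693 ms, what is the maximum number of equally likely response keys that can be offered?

10

Information budget: (693 − 350)/100 = 3.4300 bits, so n ≤ 2^3.4300 = 10.778 → at most 10.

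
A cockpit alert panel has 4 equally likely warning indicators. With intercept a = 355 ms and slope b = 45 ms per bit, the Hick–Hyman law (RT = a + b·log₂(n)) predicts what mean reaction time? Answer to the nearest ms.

log₂(4) = 2 bits, so RT = 355 + 45 × 2 ≈ 445.000 ms.

445 ms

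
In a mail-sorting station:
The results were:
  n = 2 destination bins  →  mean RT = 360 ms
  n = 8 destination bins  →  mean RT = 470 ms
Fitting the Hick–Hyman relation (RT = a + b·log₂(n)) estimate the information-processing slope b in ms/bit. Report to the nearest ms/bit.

55 ms/bit

Slope: b = (470 − 360) / (log₂ 8 − log₂ 2) = 110/2.0000 = 55 ms/bit.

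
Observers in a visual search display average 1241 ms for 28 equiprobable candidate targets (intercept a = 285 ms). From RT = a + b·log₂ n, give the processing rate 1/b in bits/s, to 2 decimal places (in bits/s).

b = (1241 − 285)/log₂ 28 = 956/4.8074 = 198.862 ms per bit = 0.19886 s/bit; the reciprocal is 5.029 bits/s.

5.03 bits/s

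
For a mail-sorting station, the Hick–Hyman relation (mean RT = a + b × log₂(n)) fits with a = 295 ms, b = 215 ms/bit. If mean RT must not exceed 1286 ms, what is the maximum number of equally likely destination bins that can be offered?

Information budget: (1286 − 295)/215 = 4.6093 bits, so n ≤ 2^4.6093 = 24.408 → at most 24.

24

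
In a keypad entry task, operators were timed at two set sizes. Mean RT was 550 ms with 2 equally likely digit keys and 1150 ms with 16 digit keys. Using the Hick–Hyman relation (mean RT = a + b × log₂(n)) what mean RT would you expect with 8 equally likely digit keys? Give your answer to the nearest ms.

950 ms

Fit slope and intercept:
  b = (1150 − 550) / (log₂ 16 − log₂ 2) = 600 / (4 − 1) = 200 ms/bit
  a = 550 − 200 × 1 = 350 ms
Then RT(8) = 350 + 200 × log₂ 8 = 350 + 200 × 3 ≈ 950.000 ms.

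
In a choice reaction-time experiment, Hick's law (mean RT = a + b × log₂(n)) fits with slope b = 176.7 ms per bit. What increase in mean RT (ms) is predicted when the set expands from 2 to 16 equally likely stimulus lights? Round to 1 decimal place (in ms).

ΔRT = (a + b log₂ n₂) − (a + b log₂ n₁) = b·(log₂ n₂ − log₂ n₁).
log₂(16) − log₂(2) = log₂(16/2) = log₂(8) = 3.
ΔRT = 176.7 × 3.0000 = 530.100 ms.

530.1 ms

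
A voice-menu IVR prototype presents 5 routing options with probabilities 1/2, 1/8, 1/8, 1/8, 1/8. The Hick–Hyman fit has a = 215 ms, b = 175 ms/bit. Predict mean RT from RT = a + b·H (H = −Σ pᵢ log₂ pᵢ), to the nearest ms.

Each term −pᵢ log₂ pᵢ: 0.5·1 + 0.125·3 + 0.125·3 + 0.125·3 + 0.125·3; summed, H = 2.000 bits.
Mean RT = a + bH = 215 + 175·2.000 = 565.00 ms.

565 ms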